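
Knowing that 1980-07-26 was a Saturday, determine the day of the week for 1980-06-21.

Count forward from the earlier date (June 21, 1980) to the later (July 26, 1980):
June 1980: 30 − 21 = 9 days remain.
July 1–26, 1980: 26 days.
Total: 9 + 26 = 35 days.
35 is a multiple of 7, so 1980-06-21 falls on the same weekday: Saturday.

Saturday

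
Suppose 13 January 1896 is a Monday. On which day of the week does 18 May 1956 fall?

Friday

Day-of-year of January 13, 1896: 13.
Day-of-year of May 18, 1956: 139.
1896 has 366 days, so 366 − 13 = 353 days remain in 1896.
Full years 1897–1955: 46 common + 13 leap = 46×365 + 13×366 = 21548 days.
Total: 353 + 21548 + 139 = 22040 days.
22040 mod 7 = 4, so 4 days after Monday is Friday.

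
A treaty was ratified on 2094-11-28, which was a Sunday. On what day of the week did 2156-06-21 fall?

From November 28, 2094 to November 28, 2155: 61 years, of which 14 contain a Feb 29 — 47×365 + 14×366 = 22279 days.
(2100 is not a leap year (divisible by 100 but not 400).)
November 2155: 30 − 28 = 2 days remain.
Then December (31), January (31), February 2156 (29), March (31), April (30), May (31): 31 + 31 + 29 + 31 + 30 + 31 = 183 days.
June 1–21, 2156: 21 days.
Residual: 206 days.
Total: 22485 days.
22485 mod 7 = 1, so 1 day after Sunday is Monday.

Monday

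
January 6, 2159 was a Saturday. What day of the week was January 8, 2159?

Within January 2159: 8 − 6 = 2 days.
2 mod 7 = 2, so 2 days after Saturday is Monday.

Monday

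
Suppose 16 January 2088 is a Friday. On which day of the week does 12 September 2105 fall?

Saturday

From January 16, 2088 to January 16, 2105: 17 years, of which 4 contain a Feb 29 — 13×365 + 4×366 = 6209 days.
(2100 is not a leap year (divisible by 100 but not 400).)
January 2105: 31 − 16 = 15 days remain.
Then February 2105 (28), March (31), April (30), May (31), June (30), July (31), August (31): 28 + 31 + 30 + 31 + 30 + 31 + 31 = 212 days.
September 1–12, 2105: 12 days.
Residual: 239 days.
Total: 6448 days.
6448 mod 7 = 1, so 1 day after Friday is Saturday.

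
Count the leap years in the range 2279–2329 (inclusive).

12

Years divisible by 4: 2280, 2284, …, 2328 — 13 in all.
Of these, 2300 is divisible by 100 but not 400, so not leap.
Leap years: 13 − 1 = 12.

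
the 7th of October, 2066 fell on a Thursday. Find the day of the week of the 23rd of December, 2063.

Sunday

Count forward from the earlier date (December 23, 2063) to the later (October 7, 2066):
Day-of-year of December 23, 2063: 357.
Day-of-year of October 7, 2066: 280.
2063 has 365 days, so 365 − 357 = 8 days remain in 2063.
Full years: 2064: 366; 2065: 365. Sum = 731.
Total: 8 + 731 + 280 = 1019 days.
1019 mod 7 = 4, so 4 days before Thursday is Sunday.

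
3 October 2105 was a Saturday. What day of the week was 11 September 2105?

Friday

Count forward from the earlier date (September 11, 2105) to the later (October 3, 2105):
September 2105: 30 − 11 = 19 days remain.
October 1–3, 2105: 3 days.
Total: 19 + 3 = 22 days.
22 mod 7 = 1, so 1 day before Saturday is Friday.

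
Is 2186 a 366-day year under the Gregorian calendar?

2186 is not a leap year.

No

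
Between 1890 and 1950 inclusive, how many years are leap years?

14

Years divisible by 4: 1892, 1896, …, 1948 — 15 in all.
Of these, 1900 is divisible by 100 but not 400, so not leap.
Leap years: 15 − 1 = 14.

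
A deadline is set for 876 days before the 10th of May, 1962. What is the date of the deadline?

the 16th of December, 1959

Count 876 days before May 10, 1962:
December 16, 1959 → December 16, 1960: 366 days (1960 is a leap year).
December 16, 1960 → December 16, 1961: 365 days.
December 1961: 31 − 16 = 15 days remain.
Then January (31), February 1962 (28), March (31), April (30): 31 + 28 + 31 + 30 = 120 days.
May 1–10, 1962: 10 days.
Residual: 145 days.
Total: 876 days.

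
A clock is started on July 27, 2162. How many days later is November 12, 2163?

473

July 2162: 31 − 27 = 4 days remain.
Then 15 full months totalling 457 days.
November 1–12, 2163: 12 days.
Total: 4 + 457 + 12 = 473 days.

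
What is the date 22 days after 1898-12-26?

1899-01-17

Count 22 days after December 26, 1898:
Day-of-year of December 26, 1898: 360.
Day-of-year of January 17, 1899: 17.
1898 has 365 days, so 365 − 360 = 5 days remain in 1898.
Total: 5 + 17 = 22 days.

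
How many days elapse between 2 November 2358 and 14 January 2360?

438

November 2, 2358 → November 2, 2359: 365 days.
November 2359: 30 − 2 = 28 days remain.
Then December (31): 31 days.
January 1–14, 2360: 14 days.
Residual: 73 days.
Total: 438 days.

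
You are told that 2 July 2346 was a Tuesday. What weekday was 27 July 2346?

Within July 2346: 27 − 2 = 25 days.
25 mod 7 = 4, so 4 days after Tuesday is Saturday.

Saturday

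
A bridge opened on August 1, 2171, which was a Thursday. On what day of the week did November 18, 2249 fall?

Sunday

Day-of-year of August 1, 2171: 213.
Day-of-year of November 18, 2249: 322.
2171 has 365 days, so 365 − 213 = 152 days remain in 2171.
Full years 2172–2248: 58 common + 19 leap = 58×365 + 19×366 = 28124 days.
Total: 152 + 28124 + 322 = 28598 days.
28598 mod 7 = 3, so 3 days after Thursday is Sunday.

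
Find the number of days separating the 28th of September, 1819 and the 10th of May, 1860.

14835

From September 28, 1819 to September 28, 1859: 40 years, of which 10 contain a Feb 29 — 30×365 + 10×366 = 14610 days.
September 1859: 30 − 28 = 2 days remain.
Then October (31), November (30), December (31), January (31), February 1860 (29), March (31), April (30): 31 + 30 + 31 + 31 + 29 + 31 + 30 = 213 days.
May 1–10, 1860: 10 days.
Residual: 225 days.
Total: 14835 days.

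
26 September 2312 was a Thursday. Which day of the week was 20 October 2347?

Monday

Day-of-year of September 26, 2312: 270.
Day-of-year of October 20, 2347: 293.
2312 has 366 days, so 366 − 270 = 96 days remain in 2312.
Full years 2313–2346: 26 common + 8 leap = 26×365 + 8×366 = 12418 days.
Total: 96 + 12418 + 293 = 12807 days.
12807 mod 7 = 4, so 4 days after Thursday is Monday.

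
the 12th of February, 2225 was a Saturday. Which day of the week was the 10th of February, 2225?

Thursday

Count forward from the earlier date (February 10, 2225) to the later (February 12, 2225):
Within February 2225: 12 − 10 = 2 days.
2 mod 7 = 2, so 2 days before Saturday is Thursday.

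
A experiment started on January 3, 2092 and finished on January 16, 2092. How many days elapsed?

Within January 2092: 16 − 3 = 13 days.

13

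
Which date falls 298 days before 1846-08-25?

1845-10-31

Count 298 days before August 25, 1846:
Day-of-year of October 31, 1845: 304.
Day-of-year of August 25, 1846: 237.
1845 has 365 days, so 365 − 304 = 61 days remain in 1845.
Total: 61 + 237 = 298 days.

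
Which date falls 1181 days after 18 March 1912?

12 June 1915

Count 1181 days after March 18, 1912:
Day-of-year of March 18, 1912: 78.
Day-of-year of June 12, 1915: 163.
1912 has 366 days, so 366 − 78 = 288 days remain in 1912.
Full years: 1913: 365; 1914: 365. Sum = 730.
Total: 288 + 730 + 163 = 1181 days.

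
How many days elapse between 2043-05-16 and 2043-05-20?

Within May 2043: 20 − 16 = 4 days.

4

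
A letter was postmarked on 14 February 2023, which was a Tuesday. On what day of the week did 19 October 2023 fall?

February 2023: 28 − 14 = 14 days remain (2023 is not a leap year, so February has 28 days).
Then March (31), April (30), May (31), June (30), July (31), August (31), September (30): 31 + 30 + 31 + 30 + 31 + 31 + 30 = 214 days.
October 1–19, 2023: 19 days.
Total: 14 + 214 + 19 = 247 days.
247 mod 7 = 2, so 2 days after Tuesday is Thursday.

Thursday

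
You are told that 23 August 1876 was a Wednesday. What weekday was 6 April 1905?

Thursday

From August 23, 1876 to August 23, 1904: 28 years, of which 6 contain a Feb 29 — 22×365 + 6×366 = 10226 days.
(1900 is not a leap year (divisible by 100 but not 400).)
August 1904: 31 − 23 = 8 days remain.
Then September (30), October (31), November (30), December (31), January (31), February 1905 (28), March (31): 30 + 31 + 30 + 31 + 31 + 28 + 31 = 212 days.
April 1–6, 1905: 6 days.
Residual: 226 days.
Total: 10452 days.
10452 mod 7 = 1, so 1 day after Wednesday is Thursday.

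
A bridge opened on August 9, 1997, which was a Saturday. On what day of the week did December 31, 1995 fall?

Count forward from the earlier date (December 31, 1995) to the later (August 9, 1997):
December 31, 1995 → December 31, 1996: 366 days (1996 is a leap year).
December 1996: 31 − 31 = 0 days remain.
Then January (31), February 1997 (28), March (31), April (30), May (31), June (30), July (31): 31 + 28 + 31 + 30 + 31 + 30 + 31 = 212 days.
August 1–9, 1997: 9 days.
Residual: 221 days.
Total: 587 days.
587 mod 7 = 6, so 6 days before Saturday is Sunday.

Sunday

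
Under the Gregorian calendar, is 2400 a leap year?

2400 is a leap year (divisible by 400).

Yes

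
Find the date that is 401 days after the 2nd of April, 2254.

the 8th of May, 2255

Count 401 days after April 2, 2254:
April 2, 2254 → April 2, 2255: 365 days.
April 2255: 30 − 2 = 28 days remain.
May 1–8, 2255: 8 days.
Residual: 36 days.
Total: 401 days.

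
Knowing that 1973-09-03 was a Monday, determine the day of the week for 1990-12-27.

Thursday

From September 3, 1973 to September 3, 1990: 17 years, of which 4 contain a Feb 29 — 13×365 + 4×366 = 6209 days.
September 1990: 30 − 3 = 27 days remain.
Then October (31), November (30): 31 + 30 = 61 days.
December 1–27, 1990: 27 days.
Residual: 115 days.
Total: 6324 days.
6324 mod 7 = 3, so 3 days after Monday is Thursday.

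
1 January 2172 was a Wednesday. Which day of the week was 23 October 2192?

Tuesday

Day-of-year of January 1, 2172: 1.
Day-of-year of October 23, 2192: 297.
2172 has 366 days, so 366 − 1 = 365 days remain in 2172.
Full years 2173–2191: 15 common + 4 leap = 15×365 + 4×366 = 6939 days.
Total: 365 + 6939 + 297 = 7601 days.
7601 mod 7 = 6, so 6 days after Wednesday is Tuesday.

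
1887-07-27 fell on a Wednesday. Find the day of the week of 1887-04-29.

Friday

Count forward from the earlier date (April 29, 1887) to the later (July 27, 1887):
April 1887: 30 − 29 = 1 day remains.
Then May (31), June (30): 31 + 30 = 61 days.
July 1–27, 1887: 27 days.
Total: 1 + 61 + 27 = 89 days.
89 mod 7 = 5, so 5 days before Wednesday is Friday.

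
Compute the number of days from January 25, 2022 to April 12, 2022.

January 2022: 31 − 25 = 6 days remain.
Then February 2022 (28), March (31): 28 + 31 = 59 days.
April 1–12, 2022: 12 days.
Total: 6 + 59 + 12 = 77 days.

77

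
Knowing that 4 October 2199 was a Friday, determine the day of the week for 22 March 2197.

Count forward from the earlier date (March 22, 2197) to the later (October 4, 2199):
March 2197: 31 − 22 = 9 days remain.
Then 30 full months totalling 913 days.
October 1–4, 2199: 4 days.
Total: 9 + 913 + 4 = 926 days.
926 mod 7 = 2, so 2 days before Friday is Wednesday.

Wednesday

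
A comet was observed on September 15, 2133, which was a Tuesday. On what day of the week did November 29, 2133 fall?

Sunday

September 2133: 30 − 15 = 15 days remain.
Then October (31): 31 days.
November 1–29, 2133: 29 days.
Total: 15 + 31 + 29 = 75 days.
75 mod 7 = 5, so 5 days after Tuesday is Sunday.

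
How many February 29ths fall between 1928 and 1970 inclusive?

Years divisible by 4 in [1928, 1970]: 1928, 1932, 1936, 1940, 1944, 1948, 1952, 1956, 1960, 1964, 1968.
No century exceptions apply. Count: 11.

11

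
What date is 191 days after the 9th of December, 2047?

the 17th of June, 2048

Count 191 days after December 9, 2047:
December 2047: 31 − 9 = 22 days remain.
Then January (31), February 2048 (29), March (31), April (30), May (31): 31 + 29 + 31 + 30 + 31 = 152 days.
June 1–17, 2048: 17 days.
Residual: 191 days.
Total: 191 days.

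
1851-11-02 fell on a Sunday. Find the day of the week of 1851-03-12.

Count forward from the earlier date (March 12, 1851) to the later (November 2, 1851):
March 1851: 31 − 12 = 19 days remain.
Then April (30), May (31), June (30), July (31), August (31), September (30), October (31): 30 + 31 + 30 + 31 + 31 + 30 + 31 = 214 days.
November 1–2, 1851: 2 days.
Total: 19 + 214 + 2 = 235 days.
235 mod 7 = 4, so 4 days before Sunday is Wednesday.

Wednesday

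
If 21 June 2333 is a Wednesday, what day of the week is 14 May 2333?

Count forward from the earlier date (May 14, 2333) to the later (June 21, 2333):
May 2333: 31 − 14 = 17 days remain.
June 1–21, 2333: 21 days.
Total: 17 + 21 = 38 days.
38 mod 7 = 3, so 3 days before Wednesday is Sunday.

Sunday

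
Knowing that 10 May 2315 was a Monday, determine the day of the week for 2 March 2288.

Friday

Count forward from the earlier date (March 2, 2288) to the later (May 10, 2315):
Day-of-year of March 2, 2288: 62.
Day-of-year of May 10, 2315: 130.
2288 has 366 days, so 366 − 62 = 304 days remain in 2288.
Full years 2289–2314: 21 common + 5 leap = 21×365 + 5×366 = 9495 days.
Total: 304 + 9495 + 130 = 9929 days.
9929 mod 7 = 3, so 3 days before Monday is Friday.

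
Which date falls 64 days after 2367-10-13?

2367-12-16

Count 64 days after October 13, 2367:
October 2367: 31 − 13 = 18 days remain.
Then November (30): 30 days.
December 1–16, 2367: 16 days.
Total: 18 + 30 + 16 = 64 days.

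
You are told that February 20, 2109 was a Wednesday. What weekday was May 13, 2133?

Day-of-year of February 20, 2109: 51.
Day-of-year of May 13, 2133: 133.
2109 has 365 days, so 365 − 51 = 314 days remain in 2109.
Full years 2110–2132: 17 common + 6 leap = 17×365 + 6×366 = 8401 days.
Total: 314 + 8401 + 133 = 8848 days.
8848 is a multiple of 7, so May 13, 2133 falls on the same weekday: Wednesday.

Wednesday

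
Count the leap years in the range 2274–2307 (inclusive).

7

Years divisible by 4 in [2274, 2307]: 2276, 2280, 2284, 2288, 2292, 2296, 2300, 2304.
Of these, 2300 is divisible by 100 but not 400, so not leap.
Leap years: 8 − 1 = 7.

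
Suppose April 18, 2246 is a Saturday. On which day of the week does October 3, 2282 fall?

Tuesday

From April 18, 2246 to April 18, 2282: 36 years, of which 9 contain a Feb 29 — 27×365 + 9×366 = 13149 days.
April 2282: 30 − 18 = 12 days remain.
Then May (31), June (30), July (31), August (31), September (30): 31 + 30 + 31 + 31 + 30 = 153 days.
October 1–3, 2282: 3 days.
Residual: 168 days.
Total: 13317 days.
13317 mod 7 = 3, so 3 days after Saturday is Tuesday.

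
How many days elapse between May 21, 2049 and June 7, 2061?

4400

Day-of-year of May 21, 2049: 141.
Day-of-year of June 7, 2061: 158.
2049 has 365 days, so 365 − 141 = 224 days remain in 2049.
Full years 2050–2060: 8 common + 3 leap = 8×365 + 3×366 = 4018 days.
Total: 224 + 4018 + 158 = 4400 days.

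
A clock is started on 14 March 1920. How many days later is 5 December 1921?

March 14, 1920 → March 14, 1921: 365 days.
March 1921: 31 − 14 = 17 days remain.
Then April (30), May (31), June (30), July (31), August (31), September (30), October (31), November (30): 30 + 31 + 30 + 31 + 31 + 30 + 31 + 30 = 244 days.
December 1–5, 1921: 5 days.
Residual: 266 days.
Total: 631 days.

631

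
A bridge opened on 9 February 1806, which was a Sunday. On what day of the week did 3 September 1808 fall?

February 9, 1806 → February 9, 1807: 365 days.
February 9, 1807 → February 9, 1808: 365 days.
February 1808: 29 − 9 = 20 days remain (1808 is a leap year, so February has 29 days).
Then March (31), April (30), May (31), June (30), July (31), August (31): 31 + 30 + 31 + 30 + 31 + 31 = 184 days.
September 1–3, 1808: 3 days.
Residual: 207 days.
Total: 937 days.
937 mod 7 = 6, so 6 days after Sunday is Saturday.

Saturday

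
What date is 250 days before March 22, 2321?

July 15, 2320

Count 250 days before March 22, 2321:
July 2320: 31 − 15 = 16 days remain.
Then August (31), September (30), October (31), November (30), December (31), January (31), February 2321 (28): 31 + 30 + 31 + 30 + 31 + 31 + 28 = 212 days.
March 1–22, 2321: 22 days.
Residual: 250 days.
Total: 250 days.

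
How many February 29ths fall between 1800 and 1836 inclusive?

Years divisible by 4 in [1800, 1836]: 1800, 1804, 1808, 1812, 1816, 1820, 1824, 1828, 1832, 1836.
Of these, 1800 is divisible by 100 but not 400, so not leap.
Leap years: 10 − 1 = 9.

9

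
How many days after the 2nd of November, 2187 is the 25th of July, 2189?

631

November 2187: 30 − 2 = 28 days remain.
Then 19 full months totalling 578 days.
July 1–25, 2189: 25 days.
Total: 28 + 578 + 25 = 631 days.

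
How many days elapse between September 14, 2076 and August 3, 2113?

13471

From September 14, 2076 to September 14, 2112: 36 years, of which 8 contain a Feb 29 — 28×365 + 8×366 = 13148 days.
(2100 is not a leap year (divisible by 100 but not 400).)
September 2112: 30 − 14 = 16 days remain.
Then 10 full months totalling 304 days.
August 1–3, 2113: 3 days.
Residual: 323 days.
Total: 13471 days.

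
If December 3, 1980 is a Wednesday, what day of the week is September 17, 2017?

Day-of-year of December 3, 1980: 338.
Day-of-year of September 17, 2017: 260.
1980 has 366 days, so 366 − 338 = 28 days remain in 1980.
Full years 1981–2016: 27 common + 9 leap = 27×365 + 9×366 = 13149 days.
Total: 28 + 13149 + 260 = 13437 days.
13437 mod 7 = 4, so 4 days after Wednesday is Sunday.

Sunday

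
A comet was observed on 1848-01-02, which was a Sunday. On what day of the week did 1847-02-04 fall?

Thursday

Count forward from the earlier date (February 4, 1847) to the later (January 2, 1848):
February 1847: 28 − 4 = 24 days remain (1847 is not a leap year, so February has 28 days).
Then 10 full months totalling 306 days.
January 1–2, 1848: 2 days.
Residual: 332 days.
Total: 332 days.
332 mod 7 = 3, so 3 days before Sunday is Thursday.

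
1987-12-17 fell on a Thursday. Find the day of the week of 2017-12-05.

From December 17, 1987 to December 17, 2016: 29 years, of which 8 contain a Feb 29 — 21×365 + 8×366 = 10593 days.
(2000 is a leap year (divisible by 400).)
December 2016: 31 − 17 = 14 days remain.
Then 11 full months totalling 334 days.
December 1–5, 2017: 5 days.
Residual: 353 days.
Total: 10946 days.
10946 mod 7 = 5, so 5 days after Thursday is Tuesday.

Tuesday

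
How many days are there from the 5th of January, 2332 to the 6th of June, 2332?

153

January 2332: 31 − 5 = 26 days remain.
Then February 2332 (29), March (31), April (30), May (31): 29 + 31 + 30 + 31 = 121 days.
June 1–6, 2332: 6 days.
Total: 26 + 121 + 6 = 153 days.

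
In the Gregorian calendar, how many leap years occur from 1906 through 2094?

Years divisible by 4: 1908, 1912, …, 2092 — 47 in all.
2000 is divisible by 400, so still leap.
No century exceptions apply. Count: 47.

47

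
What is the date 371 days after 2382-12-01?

2383-12-07

Count 371 days after December 1, 2382:
December 2382: 31 − 1 = 30 days remain.
Then 11 full months totalling 334 days.
December 1–7, 2383: 7 days.
Total: 30 + 334 + 7 = 371 days.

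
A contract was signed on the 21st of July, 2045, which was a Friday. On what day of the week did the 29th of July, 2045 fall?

Within July 2045: 29 − 21 = 8 days.
8 mod 7 = 1, so 1 day after Friday is Saturday.

Saturday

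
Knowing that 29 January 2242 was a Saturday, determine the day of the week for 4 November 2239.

Count forward from the earlier date (November 4, 2239) to the later (January 29, 2242):
Day-of-year of November 4, 2239: 308.
Day-of-year of January 29, 2242: 29.
2239 has 365 days, so 365 − 308 = 57 days remain in 2239.
Full years: 2240: 366; 2241: 365. Sum = 731.
Total: 57 + 731 + 29 = 817 days.
817 mod 7 = 5, so 5 days before Saturday is Monday.

Monday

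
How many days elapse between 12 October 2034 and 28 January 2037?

October 12, 2034 → October 12, 2035: 365 days.
October 12, 2035 → October 12, 2036: 366 days (2036 is a leap year).
October 2036: 31 − 12 = 19 days remain.
Then November (30), December (31): 30 + 31 = 61 days.
January 1–28, 2037: 28 days.
Residual: 108 days.
Total: 839 days.

839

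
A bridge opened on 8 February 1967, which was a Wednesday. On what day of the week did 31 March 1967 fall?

February 1967: 28 − 8 = 20 days remain (1967 is not a leap year, so February has 28 days).
March 1–31, 1967: 31 days.
Total: 20 + 31 = 51 days.
51 mod 7 = 2, so 2 days after Wednesday is Friday.

Friday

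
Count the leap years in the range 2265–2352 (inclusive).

Years divisible by 4: 2268, 2272, …, 2352 — 22 in all.
Of these, 2300 is divisible by 100 but not 400, so not leap.
Leap years: 22 − 1 = 21.

21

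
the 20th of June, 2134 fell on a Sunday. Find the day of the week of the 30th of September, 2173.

Thursday

From June 20, 2134 to June 20, 2173: 39 years, of which 10 contain a Feb 29 — 29×365 + 10×366 = 14245 days.
June 2173: 30 − 20 = 10 days remain.
Then July (31), August (31): 31 + 31 = 62 days.
September 1–30, 2173: 30 days.
Residual: 102 days.
Total: 14347 days.
14347 mod 7 = 4, so 4 days after Sunday is Thursday.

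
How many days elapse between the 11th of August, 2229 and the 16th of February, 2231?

554

Day-of-year of August 11, 2229: 223.
Day-of-year of February 16, 2231: 47.
2229 has 365 days, so 365 − 223 = 142 days remain in 2229.
Full years: 2230: 365. Sum = 365.
Total: 142 + 365 + 47 = 554 days.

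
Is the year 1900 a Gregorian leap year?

1900 is not a leap year (divisible by 100 but not 400).

No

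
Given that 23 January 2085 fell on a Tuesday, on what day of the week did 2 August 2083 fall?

Count forward from the earlier date (August 2, 2083) to the later (January 23, 2085):
August 2, 2083 → August 2, 2084: 366 days (2084 is a leap year).
August 2084: 31 − 2 = 29 days remain.
Then September (30), October (31), November (30), December (31): 30 + 31 + 30 + 31 = 122 days.
January 1–23, 2085: 23 days.
Residual: 174 days.
Total: 540 days.
540 mod 7 = 1, so 1 day before Tuesday is Monday.

Monday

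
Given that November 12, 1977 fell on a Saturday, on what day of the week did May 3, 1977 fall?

Tuesday

Count forward from the earlier date (May 3, 1977) to the later (November 12, 1977):
May 1977: 31 − 3 = 28 days remain.
Then June (30), July (31), August (31), September (30), October (31): 30 + 31 + 31 + 30 + 31 = 153 days.
November 1–12, 1977: 12 days.
Total: 28 + 153 + 12 = 193 days.
193 mod 7 = 4, so 4 days before Saturday is Tuesday.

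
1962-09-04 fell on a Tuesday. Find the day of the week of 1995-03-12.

Sunday

From September 4, 1962 to September 4, 1994: 32 years, of which 8 contain a Feb 29 — 24×365 + 8×366 = 11688 days.
September 1994: 30 − 4 = 26 days remain.
Then October (31), November (30), December (31), January (31), February 1995 (28): 31 + 30 + 31 + 31 + 28 = 151 days.
March 1–12, 1995: 12 days.
Residual: 189 days.
Total: 11877 days.
11877 mod 7 = 5, so 5 days after Tuesday is Sunday.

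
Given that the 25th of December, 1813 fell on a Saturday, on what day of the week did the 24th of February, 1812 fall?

Count forward from the earlier date (February 24, 1812) to the later (December 25, 1813):
February 24, 1812 → February 24, 1813: 366 days (1812 is a leap year).
February 1813: 28 − 24 = 4 days remain (1813 is not a leap year, so February has 28 days).
Then 9 full months totalling 275 days.
December 1–25, 1813: 25 days.
Residual: 304 days.
Total: 670 days.
670 mod 7 = 5, so 5 days before Saturday is Monday.

Monday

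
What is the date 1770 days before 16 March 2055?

11 May 2050

Count 1770 days before March 16, 2055:
Day-of-year of May 11, 2050: 131.
Day-of-year of March 16, 2055: 75.
2050 has 365 days, so 365 − 131 = 234 days remain in 2050.
Full years: 2051: 365; 2052: 366; 2053: 365; 2054: 365. Sum = 1461.
Total: 234 + 1461 + 75 = 1770 days.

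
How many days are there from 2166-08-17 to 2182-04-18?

Day-of-year of August 17, 2166: 229.
Day-of-year of April 18, 2182: 108.
2166 has 365 days, so 365 − 229 = 136 days remain in 2166.
Full years 2167–2181: 11 common + 4 leap = 11×365 + 4×366 = 5479 days.
Total: 136 + 5479 + 108 = 5723 days.

5723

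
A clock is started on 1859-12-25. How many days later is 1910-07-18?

18467

From December 25, 1859 to December 25, 1909: 50 years, of which 12 contain a Feb 29 — 38×365 + 12×366 = 18262 days.
(1900 is not a leap year (divisible by 100 but not 400).)
December 1909: 31 − 25 = 6 days remain.
Then January (31), February 1910 (28), March (31), April (30), May (31), June (30): 31 + 28 + 31 + 30 + 31 + 30 = 181 days.
July 1–18, 1910: 18 days.
Residual: 205 days.
Total: 18467 days.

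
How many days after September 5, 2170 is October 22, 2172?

778

September 5, 2170 → September 5, 2171: 365 days.
September 5, 2171 → September 5, 2172: 366 days (2172 is a leap year).
September 2172: 30 − 5 = 25 days remain.
October 1–22, 2172: 22 days.
Residual: 47 days.
Total: 778 days.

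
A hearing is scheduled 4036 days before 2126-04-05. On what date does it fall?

2115-03-18

Count 4036 days before April 5, 2126:
Day-of-year of March 18, 2115: 77.
Day-of-year of April 5, 2126: 95.
2115 has 365 days, so 365 − 77 = 288 days remain in 2115.
Full years 2116–2125: 7 common + 3 leap = 7×365 + 3×366 = 3653 days.
Total: 288 + 3653 + 95 = 4036 days.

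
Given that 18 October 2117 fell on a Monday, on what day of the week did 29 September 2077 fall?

Wednesday

Count forward from the earlier date (September 29, 2077) to the later (October 18, 2117):
Day-of-year of September 29, 2077: 272.
Day-of-year of October 18, 2117: 291.
2077 has 365 days, so 365 − 272 = 93 days remain in 2077.
Full years 2078–2116: 30 common + 9 leap = 30×365 + 9×366 = 14244 days.
Total: 93 + 14244 + 291 = 14628 days.
14628 mod 7 = 5, so 5 days before Monday is Wednesday.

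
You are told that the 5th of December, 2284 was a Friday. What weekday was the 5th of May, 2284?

Count forward from the earlier date (May 5, 2284) to the later (December 5, 2284):
May 2284: 31 − 5 = 26 days remain.
Then June (30), July (31), August (31), September (30), October (31), November (30): 30 + 31 + 31 + 30 + 31 + 30 = 183 days.
December 1–5, 2284: 5 days.
Total: 26 + 183 + 5 = 214 days.
214 mod 7 = 4, so 4 days before Friday is Monday.

Monday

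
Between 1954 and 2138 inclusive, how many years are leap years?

Years divisible by 4: 1956, 1960, …, 2136 — 46 in all.
Of these, 2100 is divisible by 100 but not 400, so not leap.
2000 is divisible by 400, so still leap.
Leap years: 46 − 1 = 45.

45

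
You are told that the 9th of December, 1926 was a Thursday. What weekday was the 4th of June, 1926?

Friday

Count forward from the earlier date (June 4, 1926) to the later (December 9, 1926):
June 1926: 30 − 4 = 26 days remain.
Then July (31), August (31), September (30), October (31), November (30): 31 + 31 + 30 + 31 + 30 = 153 days.
December 1–9, 1926: 9 days.
Total: 26 + 153 + 9 = 188 days.
188 mod 7 = 6, so 6 days before Thursday is Friday.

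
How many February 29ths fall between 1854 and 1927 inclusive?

17

Years divisible by 4: 1856, 1860, …, 1924 — 18 in all.
Of these, 1900 is divisible by 100 but not 400, so not leap.
Leap years: 18 − 1 = 17.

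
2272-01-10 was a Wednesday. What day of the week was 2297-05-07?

Day-of-year of January 10, 2272: 10.
Day-of-year of May 7, 2297: 127.
2272 has 366 days, so 366 − 10 = 356 days remain in 2272.
Full years 2273–2296: 18 common + 6 leap = 18×365 + 6×366 = 8766 days.
Total: 356 + 8766 + 127 = 9249 days.
9249 mod 7 = 2, so 2 days after Wednesday is Friday.

Friday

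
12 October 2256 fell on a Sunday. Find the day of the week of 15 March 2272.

From October 12, 2256 to October 12, 2271: 15 years, of which 3 contain a Feb 29 — 12×365 + 3×366 = 5478 days.
October 2271: 31 − 12 = 19 days remain.
Then November (30), December (31), January (31), February 2272 (29): 30 + 31 + 31 + 29 = 121 days.
March 1–15, 2272: 15 days.
Residual: 155 days.
Total: 5633 days.
5633 mod 7 = 5, so 5 days after Sunday is Friday.

Friday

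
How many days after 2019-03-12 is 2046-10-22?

10086

From March 12, 2019 to March 12, 2046: 27 years, of which 7 contain a Feb 29 — 20×365 + 7×366 = 9862 days.
March 2046: 31 − 12 = 19 days remain.
Then April (30), May (31), June (30), July (31), August (31), September (30): 30 + 31 + 30 + 31 + 31 + 30 = 183 days.
October 1–22, 2046: 22 days.
Residual: 224 days.
Total: 10086 days.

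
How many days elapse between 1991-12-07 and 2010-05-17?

Day-of-year of December 7, 1991: 341.
Day-of-year of May 17, 2010: 137.
1991 has 365 days, so 365 − 341 = 24 days remain in 1991.
Full years 1992–2009: 13 common + 5 leap = 13×365 + 5×366 = 6575 days.
Total: 24 + 6575 + 137 = 6736 days.

6736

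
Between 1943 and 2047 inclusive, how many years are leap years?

26

Years divisible by 4: 1944, 1948, …, 2044 — 26 in all.
2000 is divisible by 400, so still leap.
No century exceptions apply. Count: 26.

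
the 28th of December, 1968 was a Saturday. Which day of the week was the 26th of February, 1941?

Wednesday

Count forward from the earlier date (February 26, 1941) to the later (December 28, 1968):
Day-of-year of February 26, 1941: 57.
Day-of-year of December 28, 1968: 363.
1941 has 365 days, so 365 − 57 = 308 days remain in 1941.
Full years 1942–1967: 20 common + 6 leap = 20×365 + 6×366 = 9496 days.
Total: 308 + 9496 + 363 = 10167 days.
10167 mod 7 = 3, so 3 days before Saturday is Wednesday.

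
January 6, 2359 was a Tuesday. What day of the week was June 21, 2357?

Count forward from the earlier date (June 21, 2357) to the later (January 6, 2359):
June 2357: 30 − 21 = 9 days remain.
Then 18 full months totalling 549 days.
January 1–6, 2359: 6 days.
Total: 9 + 549 + 6 = 564 days.
564 mod 7 = 4, so 4 days before Tuesday is Friday.

Friday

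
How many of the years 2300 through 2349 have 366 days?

12

Years divisible by 4: 2300, 2304, …, 2348 — 13 in all.
Of these, 2300 is divisible by 100 but not 400, so not leap.
Leap years: 13 − 1 = 12.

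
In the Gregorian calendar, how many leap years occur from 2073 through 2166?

22

Years divisible by 4: 2076, 2080, …, 2164 — 23 in all.
Of these, 2100 is divisible by 100 but not 400, so not leap.
Leap years: 23 − 1 = 22.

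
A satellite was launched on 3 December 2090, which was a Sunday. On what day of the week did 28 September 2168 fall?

Wednesday

From December 3, 2090 to December 3, 2167: 77 years, of which 18 contain a Feb 29 — 59×365 + 18×366 = 28123 days.
(2100 is not a leap year (divisible by 100 but not 400).)
December 2167: 31 − 3 = 28 days remain.
Then January (31), February 2168 (29), March (31), April (30), May (31), June (30), July (31), August (31): 31 + 29 + 31 + 30 + 31 + 30 + 31 + 31 = 244 days.
September 1–28, 2168: 28 days.
Residual: 300 days.
Total: 28423 days.
28423 mod 7 = 3, so 3 days after Sunday is Wednesday.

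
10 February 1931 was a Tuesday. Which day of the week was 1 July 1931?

February 1931: 28 − 10 = 18 days remain (1931 is not a leap year, so February has 28 days).
Then March (31), April (30), May (31), June (30): 31 + 30 + 31 + 30 = 122 days.
July 1, 1931: 1 day.
Total: 18 + 122 + 1 = 141 days.
141 mod 7 = 1, so 1 day after Tuesday is Wednesday.

Wednesday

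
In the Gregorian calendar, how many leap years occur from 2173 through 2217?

10

Years divisible by 4 in [2173, 2217]: 2176, 2180, 2184, 2188, 2192, 2196, 2200, 2204, 2208, 2212, 2216.
Of these, 2200 is divisible by 100 but not 400, so not leap.
Leap years: 11 − 1 = 10.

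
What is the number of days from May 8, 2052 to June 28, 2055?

May 8, 2052 → May 8, 2053: 365 days.
May 8, 2053 → May 8, 2054: 365 days.
May 8, 2054 → May 8, 2055: 365 days.
May 2055: 31 − 8 = 23 days remain.
June 1–28, 2055: 28 days.
Residual: 51 days.
Total: 1146 days.

1146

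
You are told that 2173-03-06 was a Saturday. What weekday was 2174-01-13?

March 2173: 31 − 6 = 25 days remain.
Then 9 full months totalling 275 days.
January 1–13, 2174: 13 days.
Total: 25 + 275 + 13 = 313 days.
313 mod 7 = 5, so 5 days after Saturday is Thursday.

Thursday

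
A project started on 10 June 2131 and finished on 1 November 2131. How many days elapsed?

June 2131: 30 − 10 = 20 days remain.
Then July (31), August (31), September (30), October (31): 31 + 31 + 30 + 31 = 123 days.
November 1, 2131: 1 day.
Total: 20 + 123 + 1 = 144 days.

144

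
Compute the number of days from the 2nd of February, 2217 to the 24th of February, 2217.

22

Within February 2217: 24 − 2 = 22 days.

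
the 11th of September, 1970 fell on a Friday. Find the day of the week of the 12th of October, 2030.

Day-of-year of September 11, 1970: 254.
Day-of-year of October 12, 2030: 285.
1970 has 365 days, so 365 − 254 = 111 days remain in 1970.
Full years 1971–2029: 44 common + 15 leap = 44×365 + 15×366 = 21550 days.
Total: 111 + 21550 + 285 = 21946 days.
21946 mod 7 = 1, so 1 day after Friday is Saturday.

Saturday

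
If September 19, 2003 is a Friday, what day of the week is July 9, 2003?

Wednesday

Count forward from the earlier date (July 9, 2003) to the later (September 19, 2003):
July 2003: 31 − 9 = 22 days remain.
Then August (31): 31 days.
September 1–19, 2003: 19 days.
Total: 22 + 31 + 19 = 72 days.
72 mod 7 = 2, so 2 days before Friday is Wednesday.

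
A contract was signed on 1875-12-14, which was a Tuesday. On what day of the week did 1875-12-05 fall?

Count forward from the earlier date (December 5, 1875) to the later (December 14, 1875):
Within December 1875: 14 − 5 = 9 days.
9 mod 7 = 2, so 2 days before Tuesday is Sunday.

Sunday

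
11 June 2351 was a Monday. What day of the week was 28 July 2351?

June 2351: 30 − 11 = 19 days remain.
July 1–28, 2351: 28 days.
Total: 19 + 28 = 47 days.
47 mod 7 = 5, so 5 days after Monday is Saturday.

Saturday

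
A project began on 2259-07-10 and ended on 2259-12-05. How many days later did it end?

July 2259: 31 − 10 = 21 days remain.
Then August (31), September (30), October (31), November (30): 31 + 30 + 31 + 30 = 122 days.
December 1–5, 2259: 5 days.
Total: 21 + 122 + 5 = 148 days.

148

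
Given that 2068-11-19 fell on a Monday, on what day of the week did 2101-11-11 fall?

Friday

From November 19, 2068 to November 19, 2100: 32 years, of which 7 contain a Feb 29 — 25×365 + 7×366 = 11687 days.
(2100 is not a leap year (divisible by 100 but not 400).)
November 2100: 30 − 19 = 11 days remain.
Then 11 full months totalling 335 days.
November 1–11, 2101: 11 days.
Residual: 357 days.
Total: 12044 days.
12044 mod 7 = 4, so 4 days after Monday is Friday.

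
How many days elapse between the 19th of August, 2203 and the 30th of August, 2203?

Within August 2203: 30 − 19 = 11 days.

11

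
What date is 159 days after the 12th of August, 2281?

the 18th of January, 2282

Count 159 days after August 12, 2281:
August 2281: 31 − 12 = 19 days remain.
Then September (30), October (31), November (30), December (31): 30 + 31 + 30 + 31 = 122 days.
January 1–18, 2282: 18 days.
Residual: 159 days.
Total: 159 days.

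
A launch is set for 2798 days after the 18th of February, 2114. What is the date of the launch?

the 17th of October, 2121

Count 2798 days after February 18, 2114:
From February 18, 2114 to February 18, 2121: 7 years, of which 2 contain a Feb 29 — 5×365 + 2×366 = 2557 days.
February 2121: 28 − 18 = 10 days remain (2121 is not a leap year, so February has 28 days).
Then March (31), April (30), May (31), June (30), July (31), August (31), September (30): 31 + 30 + 31 + 30 + 31 + 31 + 30 = 214 days.
October 1–17, 2121: 17 days.
Residual: 241 days.
Total: 2798 days.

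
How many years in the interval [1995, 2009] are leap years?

4

Years divisible by 4 in [1995, 2009]: 1996, 2000, 2004, 2008.
2000 is divisible by 400, so still leap.
No century exceptions apply. Count: 4.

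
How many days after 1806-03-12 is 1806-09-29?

201

March 1806: 31 − 12 = 19 days remain.
Then April (30), May (31), June (30), July (31), August (31): 30 + 31 + 30 + 31 + 31 = 153 days.
September 1–29, 1806: 29 days.
Total: 19 + 153 + 29 = 201 days.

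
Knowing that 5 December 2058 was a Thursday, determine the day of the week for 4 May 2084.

Thursday

From December 5, 2058 to December 5, 2083: 25 years, of which 6 contain a Feb 29 — 19×365 + 6×366 = 9131 days.
December 2083: 31 − 5 = 26 days remain.
Then January (31), February 2084 (29), March (31), April (30): 31 + 29 + 31 + 30 = 121 days.
May 1–4, 2084: 4 days.
Residual: 151 days.
Total: 9282 days.
9282 is a multiple of 7, so 4 May 2084 falls on the same weekday: Thursday.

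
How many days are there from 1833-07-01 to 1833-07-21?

Within July 1833: 21 − 1 = 20 days.

20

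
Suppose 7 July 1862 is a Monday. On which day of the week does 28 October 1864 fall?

Friday

July 1862: 31 − 7 = 24 days remain.
Then 26 full months totalling 792 days.
October 1–28, 1864: 28 days.
Total: 24 + 792 + 28 = 844 days.
844 mod 7 = 4, so 4 days after Monday is Friday.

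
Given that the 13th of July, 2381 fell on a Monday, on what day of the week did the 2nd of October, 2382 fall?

July 2381: 31 − 13 = 18 days remain.
Then 14 full months totalling 426 days.
October 1–2, 2382: 2 days.
Total: 18 + 426 + 2 = 446 days.
446 mod 7 = 5, so 5 days after Monday is Saturday.

Saturday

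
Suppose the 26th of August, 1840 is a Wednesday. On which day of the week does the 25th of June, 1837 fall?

Count forward from the earlier date (June 25, 1837) to the later (August 26, 1840):
June 25, 1837 → June 25, 1838: 365 days.
June 25, 1838 → June 25, 1839: 365 days.
June 25, 1839 → June 25, 1840: 366 days (1840 is a leap year).
June 1840: 30 − 25 = 5 days remain.
Then July (31): 31 days.
August 1–26, 1840: 26 days.
Residual: 62 days.
Total: 1158 days.
1158 mod 7 = 3, so 3 days before Wednesday is Sunday.

Sunday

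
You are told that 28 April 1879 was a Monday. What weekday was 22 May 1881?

Day-of-year of April 28, 1879: 118.
Day-of-year of May 22, 1881: 142.
1879 has 365 days, so 365 − 118 = 247 days remain in 1879.
Full years: 1880: 366. Sum = 366.
Total: 247 + 366 + 142 = 755 days.
755 mod 7 = 6, so 6 days after Monday is Sunday.

Sunday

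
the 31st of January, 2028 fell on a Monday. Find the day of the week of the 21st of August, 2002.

Wednesday

Count forward from the earlier date (August 21, 2002) to the later (January 31, 2028):
Day-of-year of August 21, 2002: 233.
Day-of-year of January 31, 2028: 31.
2002 has 365 days, so 365 − 233 = 132 days remain in 2002.
Full years 2003–2027: 19 common + 6 leap = 19×365 + 6×366 = 9131 days.
Total: 132 + 9131 + 31 = 9294 days.
9294 mod 7 = 5, so 5 days before Monday is Wednesday.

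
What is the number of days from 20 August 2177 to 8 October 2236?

21598

Day-of-year of August 20, 2177: 232.
Day-of-year of October 8, 2236: 282.
2177 has 365 days, so 365 − 232 = 133 days remain in 2177.
Full years 2178–2235: 45 common + 13 leap = 45×365 + 13×366 = 21183 days.
Total: 133 + 21183 + 282 = 21598 days.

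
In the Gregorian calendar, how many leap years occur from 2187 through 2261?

Years divisible by 4: 2188, 2192, …, 2260 — 19 in all.
Of these, 2200 is divisible by 100 but not 400, so not leap.
Leap years: 19 − 1 = 18.

18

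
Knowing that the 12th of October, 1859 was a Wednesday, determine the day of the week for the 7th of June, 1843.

Count forward from the earlier date (June 7, 1843) to the later (October 12, 1859):
From June 7, 1843 to June 7, 1859: 16 years, of which 4 contain a Feb 29 — 12×365 + 4×366 = 5844 days.
June 1859: 30 − 7 = 23 days remain.
Then July (31), August (31), September (30): 31 + 31 + 30 = 92 days.
October 1–12, 1859: 12 days.
Residual: 127 days.
Total: 5971 days.
5971 is a multiple of 7, so the 7th of June, 1843 falls on the same weekday: Wednesday.

Wednesday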